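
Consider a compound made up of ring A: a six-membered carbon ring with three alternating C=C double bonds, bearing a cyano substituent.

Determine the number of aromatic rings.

1

Ring A is fully conjugated (every ring atom contributes a p orbital); 3 ring double bonds give 6 π electrons. Since 6 = 4n+2 (n=1), ring A is aromatic (benzene).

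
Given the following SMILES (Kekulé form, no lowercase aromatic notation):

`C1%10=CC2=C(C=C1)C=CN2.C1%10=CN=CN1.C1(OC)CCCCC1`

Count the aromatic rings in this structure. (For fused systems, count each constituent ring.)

3

The SMILES encodes a six-membered carbon ring with three alternating C=C double bonds, fused to a five-membered ring containing one N–H nitrogen and two C=C double bonds; a five-membered ring with nitrogens at positions 1 and 3 (one bearing H, one in a C=N bond) and two double bonds; a six-membered saturated carbon ring.
The fused 6/5-membered bicyclic (with one N–H) is a single π system with 9 sp² atoms and 10 π electrons from ring double bonds plus a heteroatom lone pair. 10 = 4(2)+2, so the system is aromatic and both rings count as aromatic (indole).
The 5-membered ring with two nitrogens (one N–H, one =N–) has a continuous p-orbital overlap around the ring; 2 ring double bonds (4 π electrons) plus a heteroatom lone pair (2) give 6 π electrons. That satisfies 4n+2 with n=1, so it is aromatic (imidazole).
The 6-membered ring has only sp³ atoms, so it is not fully conjugated — not aromatic (cyclohexane).
3 of the 4 rings are aromatic. Total: 3.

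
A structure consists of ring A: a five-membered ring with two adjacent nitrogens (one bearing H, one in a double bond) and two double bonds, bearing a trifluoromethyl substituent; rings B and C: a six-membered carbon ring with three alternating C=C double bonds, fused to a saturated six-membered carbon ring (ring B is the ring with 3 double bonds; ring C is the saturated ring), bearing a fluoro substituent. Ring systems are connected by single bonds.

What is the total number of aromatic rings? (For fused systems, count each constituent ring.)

Ring A has a continuous p-orbital overlap around the ring; 2 ring double bonds (4 π electrons) plus a heteroatom lone pair (2) give 6 π electrons. Since 6 = 4n+2 (n=1), ring A is aromatic (pyrazole).
Ring B has a continuous p-orbital overlap around the ring; 3 ring double bonds give 6 π electrons. That satisfies 4n+2 with n=1, so ring B is aromatic (benzene ring).
Ring C has four sp³ carbons, so it is not fully conjugated — not aromatic (cyclohexane ring).
Aromatic: A, B. Total: 2.

2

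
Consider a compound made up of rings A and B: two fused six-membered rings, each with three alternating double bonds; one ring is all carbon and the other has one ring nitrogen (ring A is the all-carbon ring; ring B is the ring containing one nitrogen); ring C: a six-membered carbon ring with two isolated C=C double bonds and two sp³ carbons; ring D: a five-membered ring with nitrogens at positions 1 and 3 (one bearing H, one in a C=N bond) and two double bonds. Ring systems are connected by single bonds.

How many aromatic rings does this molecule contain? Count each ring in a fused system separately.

Rings A and B form a fused bicyclic system (with one nitrogen) with 10 sp² atoms and 10 π electrons from ring double bonds. 10 = 4(2)+2, so the system is aromatic and both rings count as aromatic (quinoline).
Ring C has two sp³ carbons, so it is not fully conjugated — not aromatic (1,4-cyclohexadiene).
Ring D is planar and fully conjugated; 2 ring double bonds (4 π electrons) plus a heteroatom lone pair (2) give 6 π electrons. 6 = 4(1)+2, so ring D is aromatic (imidazole).
Aromatic: A, B, D. Total: 3.

3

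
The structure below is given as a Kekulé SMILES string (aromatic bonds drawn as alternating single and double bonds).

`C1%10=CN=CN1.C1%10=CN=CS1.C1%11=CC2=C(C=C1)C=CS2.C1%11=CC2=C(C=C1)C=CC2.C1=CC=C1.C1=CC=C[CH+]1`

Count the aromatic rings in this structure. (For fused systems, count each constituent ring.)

The SMILES encodes a five-membered ring with nitrogens at positions 1 and 3 (one bearing H, one in a C=N bond) and two double bonds; a five-membered ring with a sulfur at position 1 and a nitrogen at position 3 (in a C=N bond), with two double bonds; a six-membered carbon ring with three alternating C=C double bonds, fused to a five-membered ring containing one sulfur and two C=C double bonds; a six-membered carbon ring with three alternating C=C double bonds, fused to a five-membered carbon ring containing one C=C double bond and one sp³ carbon; a four-membered carbon ring with two alternating C=C double bonds; a five-membered all-carbon ring bearing a positive charge on one carbon, with two C=C double bonds.
The 5-membered ring with two nitrogens (one N–H, one =N–) has a continuous p-orbital overlap around the ring; 2 ring double bonds (4 π electrons) plus a heteroatom lone pair (2) give 6 π electrons. Since 6 = 4n+2 (n=1), it is aromatic (imidazole).
The 5-membered ring with one sulfur and one =N– is fully conjugated (every ring atom contributes a p orbital); 2 ring double bonds (4 π electrons) plus a heteroatom lone pair (2) give 6 π electrons. Since 6 = 4n+2 (n=1), it is aromatic (thiazole).
The fused 6/5-membered bicyclic (with one sulfur) is a single π system with 9 sp² atoms and 10 π electrons from ring double bonds plus a heteroatom lone pair. 10 = 4(2)+2, so the system is aromatic and both rings count as aromatic (benzothiophene).
The 6-membered ring is planar and fully conjugated; 3 ring double bonds give 6 π electrons. That satisfies 4n+2 with n=1, so it is aromatic (benzene ring).
The 5-membered ring has one sp³ carbon, so it is not fully conjugated — not aromatic (cyclopentene ring).
The 4-membered ring has only sp² ring atoms; a planar conformation would have a fully conjugated π system of 4 electrons. But 4 = 4(1), which is 4n not 4n+2, so it is not aromatic (cyclobutadiene) — cyclobutadiene is antiaromatic and distorts to a rectangle.
The second 5-membered ring has only sp² ring atoms; a planar conformation would have a fully conjugated π system of 4 electrons. But 4 = 4(1), which is 4n not 4n+2, so it is not aromatic (cyclopentadienyl cation).
5 of the 8 rings are aromatic. Total: 5.

5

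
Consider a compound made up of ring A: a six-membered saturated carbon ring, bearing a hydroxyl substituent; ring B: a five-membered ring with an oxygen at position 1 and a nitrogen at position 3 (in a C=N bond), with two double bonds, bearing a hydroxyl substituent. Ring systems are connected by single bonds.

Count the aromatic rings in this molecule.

Ring A has only sp³ atoms, so it is not fully conjugated — not aromatic (cyclohexane).
Ring B has a continuous p-orbital overlap around the ring; 2 ring double bonds (4 π electrons) plus a heteroatom lone pair (2) give 6 π electrons. 6 = 4(1)+2, so ring B is aromatic (oxazole).
Aromatic: B. Total: 1.

1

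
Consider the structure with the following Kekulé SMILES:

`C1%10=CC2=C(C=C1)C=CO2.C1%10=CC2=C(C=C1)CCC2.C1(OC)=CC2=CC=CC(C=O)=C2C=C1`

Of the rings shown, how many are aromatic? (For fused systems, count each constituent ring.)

The SMILES encodes a six-membered carbon ring with three alternating C=C double bonds, fused to a five-membered ring containing one oxygen and two C=C double bonds; a six-membered carbon ring with three alternating C=C double bonds, fused to a saturated five-membered carbon ring; two fused six-membered carbon rings, each with three alternating C=C double bonds.
The fused 6/5-membered bicyclic (with one oxygen) is a single π system with 9 sp² atoms and 10 π electrons from ring double bonds plus a heteroatom lone pair. 10 = 4(2)+2, so the system is aromatic and both rings count as aromatic (benzofuran).
The 6-membered ring is fully conjugated (every ring atom contributes a p orbital); 3 ring double bonds give 6 π electrons. Since 6 = 4n+2 (n=1), it is aromatic (benzene ring).
The 5-membered ring has three sp³ carbons, so it is not fully conjugated — not aromatic (cyclopentane ring).
The fused 6/6-membered bicyclic is a single π system with 10 sp² atoms and 10 π electrons from ring double bonds. 10 = 4(2)+2, so the system is aromatic and both rings count as aromatic (naphthalene).
5 of the 6 rings are aromatic. Total: 5.

5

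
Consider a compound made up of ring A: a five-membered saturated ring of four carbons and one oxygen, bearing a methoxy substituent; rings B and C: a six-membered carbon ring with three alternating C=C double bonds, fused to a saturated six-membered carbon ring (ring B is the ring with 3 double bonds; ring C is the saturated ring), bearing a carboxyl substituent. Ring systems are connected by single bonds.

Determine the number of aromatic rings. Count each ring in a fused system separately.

Ring A has only sp³ atoms, so it is not fully conjugated — not aromatic (tetrahydrofuran).
Ring B has a continuous p-orbital overlap around the ring; 3 ring double bonds give 6 π electrons. Since 6 = 4n+2 (n=1), ring B is aromatic (benzene ring).
Ring C has four sp³ carbons, so it is not fully conjugated — not aromatic (cyclohexane ring).
Aromatic: B. Total: 1.

1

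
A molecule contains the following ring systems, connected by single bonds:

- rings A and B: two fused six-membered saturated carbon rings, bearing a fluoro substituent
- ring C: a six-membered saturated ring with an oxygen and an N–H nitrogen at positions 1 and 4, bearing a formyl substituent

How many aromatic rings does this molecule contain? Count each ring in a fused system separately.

0

Ring A has only sp³ atoms, so it is not fully conjugated — not aromatic (cyclohexane ring).
Ring B has only sp³ atoms, so it is not fully conjugated — not aromatic (cyclohexane ring).
Ring C has only sp³ atoms, so it is not fully conjugated — not aromatic (morpholine).
No ring is aromatic. Total: 0.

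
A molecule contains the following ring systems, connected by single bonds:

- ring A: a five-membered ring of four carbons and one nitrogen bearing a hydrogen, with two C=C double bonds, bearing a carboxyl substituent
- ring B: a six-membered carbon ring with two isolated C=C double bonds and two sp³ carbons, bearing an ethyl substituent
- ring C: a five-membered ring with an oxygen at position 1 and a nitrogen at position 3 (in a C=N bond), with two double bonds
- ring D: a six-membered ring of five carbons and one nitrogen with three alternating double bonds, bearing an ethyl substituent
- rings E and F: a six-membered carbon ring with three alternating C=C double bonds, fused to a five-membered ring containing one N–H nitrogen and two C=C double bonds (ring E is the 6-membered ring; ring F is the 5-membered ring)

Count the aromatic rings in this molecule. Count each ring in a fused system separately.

Ring A has a continuous p-orbital overlap around the ring; 2 ring double bonds (4 π electrons) plus a heteroatom lone pair (2) give 6 π electrons. Since 6 = 4n+2 (n=1), ring A is aromatic (pyrrole).
Ring B has two sp³ carbons, so it is not fully conjugated — not aromatic (1,4-cyclohexadiene).
Ring C is planar and fully conjugated; 2 ring double bonds (4 π electrons) plus a heteroatom lone pair (2) give 6 π electrons. Since 6 = 4n+2 (n=1), ring C is aromatic (oxazole).
Ring D is planar and fully conjugated; 3 ring double bonds give 6 π electrons. Since 6 = 4n+2 (n=1), ring D is aromatic (pyridine).
Rings E and F form a fused bicyclic system (with one N–H) with 9 sp² atoms and 10 π electrons from ring double bonds plus a heteroatom lone pair. 10 = 4(2)+2, so the system is aromatic and both rings count as aromatic (indole).
Aromatic: A, C, D, E, F. Total: 5.

5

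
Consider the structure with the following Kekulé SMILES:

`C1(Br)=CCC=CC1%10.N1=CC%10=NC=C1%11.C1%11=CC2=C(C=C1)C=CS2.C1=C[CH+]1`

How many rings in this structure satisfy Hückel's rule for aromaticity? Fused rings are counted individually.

The SMILES encodes a six-membered carbon ring with two isolated C=C double bonds and two sp³ carbons; a six-membered ring with nitrogens at positions 1 and 4 and three alternating double bonds; a six-membered carbon ring with three alternating C=C double bonds, fused to a five-membered ring containing one sulfur and two C=C double bonds; a three-membered all-carbon ring bearing a positive charge on one carbon, with one C=C double bond.
The 6-membered ring has two sp³ carbons, so it is not fully conjugated — not aromatic (1,4-cyclohexadiene).
The 6-membered ring with two nitrogens (1,4) is planar and fully conjugated; 3 ring double bonds give 6 π electrons. 6 = 4(1)+2, so it is aromatic (pyrazine).
The fused 6/5-membered bicyclic (with one sulfur) is a single π system with 9 sp² atoms and 10 π electrons from ring double bonds plus a heteroatom lone pair. 10 = 4(2)+2, so the system is aromatic and both rings count as aromatic (benzothiophene).
The 3-membered ring is fully conjugated (every ring atom contributes a p orbital); 1 ring double bond (2 π electrons) plus the carbocation's empty p orbital (0, but keeps the ring conjugated) give 2 π electrons. 2 = 4(0)+2, so it is aromatic (cyclopropenyl cation).
4 of the 5 rings are aromatic. Total: 4.

4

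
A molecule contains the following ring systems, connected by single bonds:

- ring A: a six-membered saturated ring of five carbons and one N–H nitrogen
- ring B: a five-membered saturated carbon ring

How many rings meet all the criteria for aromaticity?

Ring A has only sp³ atoms, so it is not fully conjugated — not aromatic (piperidine).
Ring B has only sp³ atoms, so it is not fully conjugated — not aromatic (cyclopentane).
No ring is aromatic. Total: 0.

0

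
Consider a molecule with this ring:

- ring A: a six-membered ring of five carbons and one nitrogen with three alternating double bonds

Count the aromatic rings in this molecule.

1

Ring A is planar and fully conjugated; 3 ring double bonds give 6 π electrons. 6 = 4(1)+2, so ring A is aromatic (pyridine).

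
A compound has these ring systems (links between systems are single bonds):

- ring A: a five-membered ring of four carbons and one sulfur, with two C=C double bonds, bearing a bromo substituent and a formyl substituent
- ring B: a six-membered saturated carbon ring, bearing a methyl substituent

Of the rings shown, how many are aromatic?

Ring A is planar and fully conjugated; 2 ring double bonds (4 π electrons) plus a heteroatom lone pair (2) give 6 π electrons. That satisfies 4n+2 with n=1, so ring A is aromatic (thiophene).
Ring B has only sp³ atoms, so it is not fully conjugated — not aromatic (cyclohexane).
Aromatic: A. Total: 1.

1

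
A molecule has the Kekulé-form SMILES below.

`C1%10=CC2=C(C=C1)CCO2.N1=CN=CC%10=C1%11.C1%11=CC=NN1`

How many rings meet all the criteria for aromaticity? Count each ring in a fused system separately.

3

The SMILES encodes a six-membered carbon ring with three alternating C=C double bonds, fused to a five-membered ring containing one oxygen and two sp³ carbons; a six-membered ring with nitrogens at positions 1 and 3 and three alternating double bonds; a five-membered ring with two adjacent nitrogens (one bearing H, one in a double bond) and two double bonds.
The 6-membered ring is planar and fully conjugated; 3 ring double bonds give 6 π electrons. Since 6 = 4n+2 (n=1), it is aromatic (benzene ring).
The 5-membered ring with one oxygen has two sp³ carbons, so it is not fully conjugated — not aromatic (oxolane ring).
The 6-membered ring with two nitrogens (1,3) has a continuous p-orbital overlap around the ring; 3 ring double bonds give 6 π electrons. Since 6 = 4n+2 (n=1), it is aromatic (pyrimidine).
The 5-membered ring with two adjacent nitrogens (one N–H, one =N–) is fully conjugated (every ring atom contributes a p orbital); 2 ring double bonds (4 π electrons) plus a heteroatom lone pair (2) give 6 π electrons. Since 6 = 4n+2 (n=1), it is aromatic (pyrazole).
3 of the 4 rings are aromatic. Total: 3.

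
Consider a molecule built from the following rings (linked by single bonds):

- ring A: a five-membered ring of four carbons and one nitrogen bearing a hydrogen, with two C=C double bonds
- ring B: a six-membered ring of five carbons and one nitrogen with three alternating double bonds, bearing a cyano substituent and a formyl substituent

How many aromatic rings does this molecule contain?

2

Ring A has a continuous p-orbital overlap around the ring; 2 ring double bonds (4 π electrons) plus a heteroatom lone pair (2) give 6 π electrons. That satisfies 4n+2 with n=1, so ring A is aromatic (pyrrole).
Ring B is fully conjugated (every ring atom contributes a p orbital); 3 ring double bonds give 6 π electrons. 6 = 4(1)+2, so ring B is aromatic (pyridine).
Aromatic: A, B. Total: 2.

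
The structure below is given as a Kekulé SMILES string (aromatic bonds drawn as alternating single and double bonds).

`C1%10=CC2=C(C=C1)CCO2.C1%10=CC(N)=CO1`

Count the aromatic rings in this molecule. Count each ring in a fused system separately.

2

The SMILES encodes a six-membered carbon ring with three alternating C=C double bonds, fused to a five-membered ring containing one oxygen and two sp³ carbons; a five-membered ring of four carbons and one oxygen, with two C=C double bonds.
The 6-membered ring is planar and fully conjugated; 3 ring double bonds give 6 π electrons. That satisfies 4n+2 with n=1, so it is aromatic (benzene ring).
The 5-membered ring with one oxygen has two sp³ carbons, so it is not fully conjugated — not aromatic (oxolane ring).
The second 5-membered ring with one oxygen is planar and fully conjugated; 2 ring double bonds (4 π electrons) plus a heteroatom lone pair (2) give 6 π electrons. 6 = 4(1)+2, so it is aromatic (furan).
2 of the 3 rings are aromatic. Total: 2.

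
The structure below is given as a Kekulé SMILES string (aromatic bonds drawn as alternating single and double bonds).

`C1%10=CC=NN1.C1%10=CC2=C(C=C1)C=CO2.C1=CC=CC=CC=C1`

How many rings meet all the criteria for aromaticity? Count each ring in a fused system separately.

3

The SMILES encodes a five-membered ring with two adjacent nitrogens (one bearing H, one in a double bond) and two double bonds; a six-membered carbon ring with three alternating C=C double bonds, fused to a five-membered ring containing one oxygen and two C=C double bonds; an eight-membered carbon ring with four alternating C=C double bonds.
The 5-membered ring with two adjacent nitrogens (one N–H, one =N–) has a continuous p-orbital overlap around the ring; 2 ring double bonds (4 π electrons) plus a heteroatom lone pair (2) give 6 π electrons. That satisfies 4n+2 with n=1, so it is aromatic (pyrazole).
The fused 6/5-membered bicyclic (with one oxygen) is a single π system with 9 sp² atoms and 10 π electrons from ring double bonds plus a heteroatom lone pair. 10 = 4(2)+2, so the system is aromatic and both rings count as aromatic (benzofuran).
The 8-membered ring has only sp² ring atoms; a planar conformation would have a fully conjugated π system of 8 electrons. But 8 = 4(2), which is 4n not 4n+2, so it is not aromatic (cyclooctatetraene) — cyclooctatetraene distorts into a non-planar tub to avoid antiaromaticity.
3 of the 4 rings are aromatic. Total: 3.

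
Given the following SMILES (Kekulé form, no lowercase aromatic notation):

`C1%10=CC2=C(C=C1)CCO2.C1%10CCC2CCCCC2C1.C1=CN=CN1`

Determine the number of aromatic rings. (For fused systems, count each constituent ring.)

2

The SMILES encodes a six-membered carbon ring with three alternating C=C double bonds, fused to a five-membered ring containing one oxygen and two sp³ carbons; two fused six-membered saturated carbon rings; a five-membered ring with nitrogens at positions 1 and 3 (one bearing H, one in a C=N bond) and two double bonds.
The 6-membered ring has a continuous p-orbital overlap around the ring; 3 ring double bonds give 6 π electrons. Since 6 = 4n+2 (n=1), it is aromatic (benzene ring).
The 5-membered ring with one oxygen has two sp³ carbons, so it is not fully conjugated — not aromatic (oxolane ring).
The second 6-membered ring has only sp³ atoms, so it is not fully conjugated — not aromatic (cyclohexane ring).
The third 6-membered ring has only sp³ atoms, so it is not fully conjugated — not aromatic (cyclohexane ring).
The 5-membered ring with two nitrogens (one N–H, one =N–) is fully conjugated (every ring atom contributes a p orbital); 2 ring double bonds (4 π electrons) plus a heteroatom lone pair (2) give 6 π electrons. 6 = 4(1)+2, so it is aromatic (imidazole).
2 of the 5 rings are aromatic. Total: 2.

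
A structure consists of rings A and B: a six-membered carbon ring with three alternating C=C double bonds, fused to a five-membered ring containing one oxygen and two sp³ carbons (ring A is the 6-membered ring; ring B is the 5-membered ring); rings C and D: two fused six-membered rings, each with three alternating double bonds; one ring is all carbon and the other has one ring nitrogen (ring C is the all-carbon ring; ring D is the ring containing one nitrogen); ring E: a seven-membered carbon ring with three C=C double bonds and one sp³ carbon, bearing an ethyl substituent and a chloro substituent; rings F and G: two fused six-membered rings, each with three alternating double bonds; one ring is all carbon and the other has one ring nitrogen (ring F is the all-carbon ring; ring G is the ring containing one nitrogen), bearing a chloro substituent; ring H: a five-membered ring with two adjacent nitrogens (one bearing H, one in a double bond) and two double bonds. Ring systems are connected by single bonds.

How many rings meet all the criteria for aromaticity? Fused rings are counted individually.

Ring A is planar and fully conjugated; 3 ring double bonds give 6 π electrons. Since 6 = 4n+2 (n=1), ring A is aromatic (benzene ring).
Ring B has two sp³ carbons, so it is not fully conjugated — not aromatic (oxolane ring).
Rings C and D form a fused bicyclic system (with one nitrogen) with 10 sp² atoms and 10 π electrons from ring double bonds. 10 = 4(2)+2, so the system is aromatic and both rings count as aromatic (quinoline).
Ring E has one sp³ carbon, so it is not fully conjugated — not aromatic (cycloheptatriene).
Rings F and G form a fused bicyclic system (with one nitrogen) with 10 sp² atoms and 10 π electrons from ring double bonds. 10 = 4(2)+2, so the system is aromatic and both rings count as aromatic (quinoline).
Ring H has a continuous p-orbital overlap around the ring; 2 ring double bonds (4 π electrons) plus a heteroatom lone pair (2) give 6 π electrons. Since 6 = 4n+2 (n=1), ring H is aromatic (pyrazole).
Aromatic: A, C, D, F, G, H. Total: 6.

6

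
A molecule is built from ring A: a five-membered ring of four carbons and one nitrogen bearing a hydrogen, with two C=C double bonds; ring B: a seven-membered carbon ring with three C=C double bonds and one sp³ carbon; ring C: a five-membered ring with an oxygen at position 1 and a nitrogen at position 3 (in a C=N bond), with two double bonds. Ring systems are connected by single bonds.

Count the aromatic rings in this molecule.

Ring A has a continuous p-orbital overlap around the ring; 2 ring double bonds (4 π electrons) plus a heteroatom lone pair (2) give 6 π electrons. 6 = 4(1)+2, so ring A is aromatic (pyrrole).
Ring B has one sp³ carbon, so it is not fully conjugated — not aromatic (cycloheptatriene).
Ring C is fully conjugated (every ring atom contributes a p orbital); 2 ring double bonds (4 π electrons) plus a heteroatom lone pair (2) give 6 π electrons. That satisfies 4n+2 with n=1, so ring C is aromatic (oxazole).
Aromatic: A, C. Total: 2.

2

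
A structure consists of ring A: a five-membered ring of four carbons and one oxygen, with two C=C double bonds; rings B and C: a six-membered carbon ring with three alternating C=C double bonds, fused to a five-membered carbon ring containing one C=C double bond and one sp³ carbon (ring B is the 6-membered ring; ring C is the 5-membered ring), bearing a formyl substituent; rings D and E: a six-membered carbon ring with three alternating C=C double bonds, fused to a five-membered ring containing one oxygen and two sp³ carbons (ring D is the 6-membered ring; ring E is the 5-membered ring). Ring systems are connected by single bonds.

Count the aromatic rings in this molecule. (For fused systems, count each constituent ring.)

3

Ring A has a continuous p-orbital overlap around the ring; 2 ring double bonds (4 π electrons) plus a heteroatom lone pair (2) give 6 π electrons. 6 = 4(1)+2, so ring A is aromatic (furan).
Ring B is planar and fully conjugated; 3 ring double bonds give 6 π electrons. That satisfies 4n+2 with n=1, so ring B is aromatic (benzene ring).
Ring C has one sp³ carbon, so it is not fully conjugated — not aromatic (cyclopentene ring).
Ring D is planar and fully conjugated; 3 ring double bonds give 6 π electrons. That satisfies 4n+2 with n=1, so ring D is aromatic (benzene ring).
Ring E has two sp³ carbons, so it is not fully conjugated — not aromatic (oxolane ring).
Aromatic: A, B, D. Total: 3.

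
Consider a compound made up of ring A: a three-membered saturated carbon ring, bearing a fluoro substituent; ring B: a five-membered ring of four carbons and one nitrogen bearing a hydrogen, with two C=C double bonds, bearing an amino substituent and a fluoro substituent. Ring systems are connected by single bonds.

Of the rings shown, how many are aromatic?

1

Ring A has only sp³ atoms, so it is not fully conjugated — not aromatic (cyclopropane).
Ring B is fully conjugated (every ring atom contributes a p orbital); 2 ring double bonds (4 π electrons) plus a heteroatom lone pair (2) give 6 π electrons. Since 6 = 4n+2 (n=1), ring B is aromatic (pyrrole).
Aromatic: B. Total: 1.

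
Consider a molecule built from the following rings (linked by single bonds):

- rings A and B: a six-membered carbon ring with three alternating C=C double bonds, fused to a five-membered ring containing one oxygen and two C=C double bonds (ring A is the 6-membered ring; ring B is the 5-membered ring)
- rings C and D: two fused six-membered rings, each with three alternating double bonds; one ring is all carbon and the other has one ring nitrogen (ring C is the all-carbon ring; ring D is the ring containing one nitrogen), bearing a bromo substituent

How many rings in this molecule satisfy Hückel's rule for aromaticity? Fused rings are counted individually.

4

Rings A and B form a fused bicyclic system (with one oxygen) with 9 sp² atoms and 10 π electrons from ring double bonds plus a heteroatom lone pair. 10 = 4(2)+2, so the system is aromatic and both rings count as aromatic (benzofuran).
Rings C and D form a fused bicyclic system (with one nitrogen) with 10 sp² atoms and 10 π electrons from ring double bonds. 10 = 4(2)+2, so the system is aromatic and both rings count as aromatic (quinoline).
Aromatic: A, B, C, D. Total: 4.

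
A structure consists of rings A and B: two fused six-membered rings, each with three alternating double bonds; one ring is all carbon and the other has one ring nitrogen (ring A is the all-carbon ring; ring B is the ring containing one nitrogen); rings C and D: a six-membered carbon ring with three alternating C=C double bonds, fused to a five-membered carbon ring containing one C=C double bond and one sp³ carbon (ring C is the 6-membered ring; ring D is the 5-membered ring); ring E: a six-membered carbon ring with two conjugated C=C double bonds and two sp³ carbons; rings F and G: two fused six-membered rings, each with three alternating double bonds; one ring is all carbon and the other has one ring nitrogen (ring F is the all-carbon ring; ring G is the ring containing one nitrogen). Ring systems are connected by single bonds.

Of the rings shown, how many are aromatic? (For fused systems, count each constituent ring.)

5

Rings A and B form a fused bicyclic system (with one nitrogen) with 10 sp² atoms and 10 π electrons from ring double bonds. 10 = 4(2)+2, so the system is aromatic and both rings count as aromatic (quinoline).
Ring C is fully conjugated (every ring atom contributes a p orbital); 3 ring double bonds give 6 π electrons. Since 6 = 4n+2 (n=1), ring C is aromatic (benzene ring).
Ring D has one sp³ carbon, so it is not fully conjugated — not aromatic (cyclopentene ring).
Ring E has two sp³ carbons, so it is not fully conjugated — not aromatic (1,3-cyclohexadiene).
Rings F and G form a fused bicyclic system (with one nitrogen) with 10 sp² atoms and 10 π electrons from ring double bonds. 10 = 4(2)+2, so the system is aromatic and both rings count as aromatic (quinoline).
Aromatic: A, B, C, F, G. Total: 5.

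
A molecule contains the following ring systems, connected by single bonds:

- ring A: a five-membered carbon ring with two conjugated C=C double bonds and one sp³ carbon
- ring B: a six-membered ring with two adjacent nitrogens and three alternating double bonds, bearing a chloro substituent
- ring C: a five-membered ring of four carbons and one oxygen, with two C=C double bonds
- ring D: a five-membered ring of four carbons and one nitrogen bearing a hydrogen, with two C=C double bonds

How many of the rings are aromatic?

Ring A has one sp³ carbon, so it is not fully conjugated — not aromatic (cyclopentadiene).
Ring B is fully conjugated (every ring atom contributes a p orbital); 3 ring double bonds give 6 π electrons. That satisfies 4n+2 with n=1, so ring B is aromatic (pyridazine).
Ring C is fully conjugated (every ring atom contributes a p orbital); 2 ring double bonds (4 π electrons) plus a heteroatom lone pair (2) give 6 π electrons. Since 6 = 4n+2 (n=1), ring C is aromatic (furan).
Ring D is planar and fully conjugated; 2 ring double bonds (4 π electrons) plus a heteroatom lone pair (2) give 6 π electrons. That satisfies 4n+2 with n=1, so ring D is aromatic (pyrrole).
Aromatic: B, C, D. Total: 3.

3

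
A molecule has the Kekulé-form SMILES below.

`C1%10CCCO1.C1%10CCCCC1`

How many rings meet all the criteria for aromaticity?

The SMILES encodes a five-membered saturated ring of four carbons and one oxygen; a six-membered saturated carbon ring.
The 5-membered ring with one oxygen has only sp³ atoms, so it is not fully conjugated — not aromatic (tetrahydrofuran).
The 6-membered ring has only sp³ atoms, so it is not fully conjugated — not aromatic (cyclohexane).
None of the rings are aromatic. Total: 0.

0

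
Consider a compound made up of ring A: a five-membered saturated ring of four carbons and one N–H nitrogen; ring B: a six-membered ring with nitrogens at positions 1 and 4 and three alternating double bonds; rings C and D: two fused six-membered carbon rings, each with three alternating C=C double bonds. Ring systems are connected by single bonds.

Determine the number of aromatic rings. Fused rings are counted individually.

3

Ring A has only sp³ atoms, so it is not fully conjugated — not aromatic (pyrrolidine).
Ring B is fully conjugated (every ring atom contributes a p orbital); 3 ring double bonds give 6 π electrons. 6 = 4(1)+2, so ring B is aromatic (pyrazine).
Rings C and D form a fused bicyclic system with 10 sp² atoms and 10 π electrons from ring double bonds. 10 = 4(2)+2, so the system is aromatic and both rings count as aromatic (naphthalene).
Aromatic: B, C, D. Total: 3.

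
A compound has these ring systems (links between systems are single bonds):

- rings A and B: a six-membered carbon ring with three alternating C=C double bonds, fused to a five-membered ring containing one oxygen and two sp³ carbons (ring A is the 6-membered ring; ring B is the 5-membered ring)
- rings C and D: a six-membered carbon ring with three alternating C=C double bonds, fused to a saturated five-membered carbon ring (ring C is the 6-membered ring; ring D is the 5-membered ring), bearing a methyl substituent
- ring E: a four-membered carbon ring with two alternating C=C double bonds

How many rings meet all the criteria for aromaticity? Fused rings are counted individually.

Ring A is fully conjugated (every ring atom contributes a p orbital); 3 ring double bonds give 6 π electrons. Since 6 = 4n+2 (n=1), ring A is aromatic (benzene ring).
Ring B has two sp³ carbons, so it is not fully conjugated — not aromatic (oxolane ring).
Ring C is planar and fully conjugated; 3 ring double bonds give 6 π electrons. 6 = 4(1)+2, so ring C is aromatic (benzene ring).
Ring D has three sp³ carbons, so it is not fully conjugated — not aromatic (cyclopentane ring).
Ring E has only sp² ring atoms; a planar conformation would have a fully conjugated π system of 4 electrons. But 4 = 4(1), which is 4n not 4n+2, so ring E is not aromatic (cyclobutadiene) — cyclobutadiene is antiaromatic and distorts to a rectangle.
Aromatic: A, C. Total: 2.

2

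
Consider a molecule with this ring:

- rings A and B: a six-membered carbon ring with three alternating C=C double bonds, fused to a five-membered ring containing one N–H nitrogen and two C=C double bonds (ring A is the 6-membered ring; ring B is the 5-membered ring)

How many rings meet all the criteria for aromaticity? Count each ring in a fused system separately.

Rings A and B form a fused bicyclic system (with one N–H) with 9 sp² atoms and 10 π electrons from ring double bonds plus a heteroatom lone pair. 10 = 4(2)+2, so the system is aromatic and both rings count as aromatic (indole).
Aromatic: A, B. Total: 2.

2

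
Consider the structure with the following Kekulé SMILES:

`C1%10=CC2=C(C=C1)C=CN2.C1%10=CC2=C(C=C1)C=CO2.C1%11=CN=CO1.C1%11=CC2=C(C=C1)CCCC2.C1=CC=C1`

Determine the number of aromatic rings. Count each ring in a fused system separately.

6

The SMILES encodes a six-membered carbon ring with three alternating C=C double bonds, fused to a five-membered ring containing one N–H nitrogen and two C=C double bonds; a six-membered carbon ring with three alternating C=C double bonds, fused to a five-membered ring containing one oxygen and two C=C double bonds; a five-membered ring with an oxygen at position 1 and a nitrogen at position 3 (in a C=N bond), with two double bonds; a six-membered carbon ring with three alternating C=C double bonds, fused to a saturated six-membered carbon ring; a four-membered carbon ring with two alternating C=C double bonds.
The fused 6/5-membered bicyclic (with one N–H) is a single π system with 9 sp² atoms and 10 π electrons from ring double bonds plus a heteroatom lone pair. 10 = 4(2)+2, so the system is aromatic and both rings count as aromatic (indole).
The fused 6/5-membered bicyclic (with one oxygen) is a single π system with 9 sp² atoms and 10 π electrons from ring double bonds plus a heteroatom lone pair. 10 = 4(2)+2, so the system is aromatic and both rings count as aromatic (benzofuran).
The 5-membered ring with one oxygen and one =N– is fully conjugated (every ring atom contributes a p orbital); 2 ring double bonds (4 π electrons) plus a heteroatom lone pair (2) give 6 π electrons. Since 6 = 4n+2 (n=1), it is aromatic (oxazole).
The 6-membered ring is planar and fully conjugated; 3 ring double bonds give 6 π electrons. 6 = 4(1)+2, so it is aromatic (benzene ring).
The second 6-membered ring has four sp³ carbons, so it is not fully conjugated — not aromatic (cyclohexane ring).
The 4-membered ring has only sp² ring atoms; a planar conformation would have a fully conjugated π system of 4 electrons. But 4 = 4(1), which is 4n not 4n+2, so it is not aromatic (cyclobutadiene) — cyclobutadiene is antiaromatic and distorts to a rectangle.
6 of the 8 rings are aromatic. Total: 6.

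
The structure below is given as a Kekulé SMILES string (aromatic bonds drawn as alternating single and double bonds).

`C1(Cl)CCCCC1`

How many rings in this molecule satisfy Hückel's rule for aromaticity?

0

The SMILES encodes a six-membered saturated carbon ring.
The 6-membered ring has only sp³ atoms, so it is not fully conjugated — not aromatic (cyclohexane).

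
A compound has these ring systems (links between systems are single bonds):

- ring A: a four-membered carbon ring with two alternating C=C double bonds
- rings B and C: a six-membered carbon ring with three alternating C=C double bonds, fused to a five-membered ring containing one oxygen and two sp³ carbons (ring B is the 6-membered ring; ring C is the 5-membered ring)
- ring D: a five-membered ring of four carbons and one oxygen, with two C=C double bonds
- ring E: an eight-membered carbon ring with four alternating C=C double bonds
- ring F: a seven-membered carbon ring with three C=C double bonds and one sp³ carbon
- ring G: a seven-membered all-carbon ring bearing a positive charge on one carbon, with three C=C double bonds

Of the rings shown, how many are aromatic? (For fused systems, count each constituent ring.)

Ring A has only sp² ring atoms; a planar conformation would have a fully conjugated π system of 4 electrons. But 4 = 4(1), which is 4n not 4n+2, so ring A is not aromatic (cyclobutadiene) — cyclobutadiene is antiaromatic and distorts to a rectangle.
Ring B has a continuous p-orbital overlap around the ring; 3 ring double bonds give 6 π electrons. That satisfies 4n+2 with n=1, so ring B is aromatic (benzene ring).
Ring C has two sp³ carbons, so it is not fully conjugated — not aromatic (oxolane ring).
Ring D is planar and fully conjugated; 2 ring double bonds (4 π electrons) plus a heteroatom lone pair (2) give 6 π electrons. That satisfies 4n+2 with n=1, so ring D is aromatic (furan).
Ring E has only sp² ring atoms; a planar conformation would have a fully conjugated π system of 8 electrons. But 8 = 4(2), which is 4n not 4n+2, so ring E is not aromatic (cyclooctatetraene) — cyclooctatetraene distorts into a non-planar tub to avoid antiaromaticity.
Ring F has one sp³ carbon, so it is not fully conjugated — not aromatic (cycloheptatriene).
Ring G has a continuous p-orbital overlap around the ring; 3 ring double bonds (6 π electrons) plus the carbocation's empty p orbital (0, but keeps the ring conjugated) give 6 π electrons. 6 = 4(1)+2, so ring G is aromatic (tropylium cation).
Aromatic: B, D, G. Total: 3.

3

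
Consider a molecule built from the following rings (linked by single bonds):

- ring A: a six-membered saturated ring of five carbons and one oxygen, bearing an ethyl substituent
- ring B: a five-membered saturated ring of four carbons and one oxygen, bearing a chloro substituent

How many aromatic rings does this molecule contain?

Ring A has only sp³ atoms, so it is not fully conjugated — not aromatic (tetrahydropyran).
Ring B has only sp³ atoms, so it is not fully conjugated — not aromatic (tetrahydrofuran).
No ring is aromatic. Total: 0.

0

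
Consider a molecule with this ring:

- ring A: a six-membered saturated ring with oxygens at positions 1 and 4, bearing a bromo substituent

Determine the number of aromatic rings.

Ring A has only sp³ atoms, so it is not fully conjugated — not aromatic (1,4-dioxane).

0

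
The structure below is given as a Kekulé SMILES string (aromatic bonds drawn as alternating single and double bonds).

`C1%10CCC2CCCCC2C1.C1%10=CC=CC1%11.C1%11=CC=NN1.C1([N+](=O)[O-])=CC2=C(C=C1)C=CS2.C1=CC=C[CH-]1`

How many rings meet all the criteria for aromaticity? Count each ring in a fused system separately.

4

The SMILES encodes two fused six-membered saturated carbon rings; a five-membered carbon ring with two conjugated C=C double bonds and one sp³ carbon; a five-membered ring with two adjacent nitrogens (one bearing H, one in a double bond) and two double bonds; a six-membered carbon ring with three alternating C=C double bonds, fused to a five-membered ring containing one sulfur and two C=C double bonds; a five-membered all-carbon ring bearing a negative charge on one carbon, with two C=C double bonds.
The 6-membered ring has only sp³ atoms, so it is not fully conjugated — not aromatic (cyclohexane ring).
The second 6-membered ring has only sp³ atoms, so it is not fully conjugated — not aromatic (cyclohexane ring).
The 5-membered ring has one sp³ carbon, so it is not fully conjugated — not aromatic (cyclopentadiene).
The 5-membered ring with two adjacent nitrogens (one N–H, one =N–) has a continuous p-orbital overlap around the ring; 2 ring double bonds (4 π electrons) plus a heteroatom lone pair (2) give 6 π electrons. That satisfies 4n+2 with n=1, so it is aromatic (pyrazole).
The fused 6/5-membered bicyclic (with one sulfur) is a single π system with 9 sp² atoms and 10 π electrons from ring double bonds plus a heteroatom lone pair. 10 = 4(2)+2, so the system is aromatic and both rings count as aromatic (benzothiophene).
The second 5-membered ring is planar and fully conjugated; 2 ring double bonds (4 π electrons) plus the carbanion lone pair (2) give 6 π electrons. That satisfies 4n+2 with n=1, so it is aromatic (cyclopentadienyl anion).
4 of the 7 rings are aromatic. Total: 4.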